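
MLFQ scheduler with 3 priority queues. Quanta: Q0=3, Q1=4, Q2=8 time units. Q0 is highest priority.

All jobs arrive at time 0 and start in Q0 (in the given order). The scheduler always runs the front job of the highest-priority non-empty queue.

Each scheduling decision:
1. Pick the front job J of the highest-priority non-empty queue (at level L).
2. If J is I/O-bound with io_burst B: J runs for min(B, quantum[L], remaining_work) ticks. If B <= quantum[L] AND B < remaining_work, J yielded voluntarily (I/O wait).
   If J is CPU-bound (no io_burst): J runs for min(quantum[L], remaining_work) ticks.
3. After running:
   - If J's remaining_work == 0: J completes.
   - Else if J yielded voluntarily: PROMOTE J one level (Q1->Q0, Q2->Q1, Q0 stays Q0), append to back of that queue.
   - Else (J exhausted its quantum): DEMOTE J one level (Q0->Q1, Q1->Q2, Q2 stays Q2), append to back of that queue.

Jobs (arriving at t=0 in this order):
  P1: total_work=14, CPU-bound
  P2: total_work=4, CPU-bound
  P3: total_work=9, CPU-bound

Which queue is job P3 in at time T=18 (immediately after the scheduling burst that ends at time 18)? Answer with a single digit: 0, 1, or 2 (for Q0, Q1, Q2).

t=0-3: P1@Q0 runs 3, rem=11, quantum used, demote→Q1. Q0=[P2,P3] Q1=[P1] Q2=[]
t=3-6: P2@Q0 runs 3, rem=1, quantum used, demote→Q1. Q0=[P3] Q1=[P1,P2] Q2=[]
t=6-9: P3@Q0 runs 3, rem=6, quantum used, demote→Q1. Q0=[] Q1=[P1,P2,P3] Q2=[]
t=9-13: P1@Q1 runs 4, rem=7, quantum used, demote→Q2. Q0=[] Q1=[P2,P3] Q2=[P1]
t=13-14: P2@Q1 runs 1, rem=0, completes. Q0=[] Q1=[P3] Q2=[P1]
t=14-18: P3@Q1 runs 4, rem=2, quantum used, demote→Q2. Q0=[] Q1=[] Q2=[P1,P3]
t=18-25: P1@Q2 runs 7, rem=0, completes. Q0=[] Q1=[] Q2=[P3]
t=25-27: P3@Q2 runs 2, rem=0, completes. Q0=[] Q1=[] Q2=[]

Answer: 2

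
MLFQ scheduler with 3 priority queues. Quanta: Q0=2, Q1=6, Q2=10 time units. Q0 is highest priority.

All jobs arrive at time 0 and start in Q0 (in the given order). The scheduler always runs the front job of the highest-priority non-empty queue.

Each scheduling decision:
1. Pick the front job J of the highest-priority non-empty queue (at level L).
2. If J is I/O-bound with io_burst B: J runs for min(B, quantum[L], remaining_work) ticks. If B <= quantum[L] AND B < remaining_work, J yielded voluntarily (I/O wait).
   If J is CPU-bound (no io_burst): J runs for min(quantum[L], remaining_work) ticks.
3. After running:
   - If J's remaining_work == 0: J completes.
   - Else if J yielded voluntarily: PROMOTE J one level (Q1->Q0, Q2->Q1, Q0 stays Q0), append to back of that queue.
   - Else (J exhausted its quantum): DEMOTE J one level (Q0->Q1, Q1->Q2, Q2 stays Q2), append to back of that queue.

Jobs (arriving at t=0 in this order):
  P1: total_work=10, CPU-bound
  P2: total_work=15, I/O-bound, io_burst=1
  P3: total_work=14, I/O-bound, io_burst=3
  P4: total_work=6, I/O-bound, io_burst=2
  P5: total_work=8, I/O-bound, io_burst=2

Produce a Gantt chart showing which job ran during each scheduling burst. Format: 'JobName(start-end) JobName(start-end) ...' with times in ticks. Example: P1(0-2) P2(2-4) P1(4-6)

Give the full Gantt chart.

t=0-2: P1@Q0 runs 2, rem=8, quantum used, demote→Q1. Q0=[P2,P3,P4,P5] Q1=[P1] Q2=[]
t=2-3: P2@Q0 runs 1, rem=14, I/O yield, promote→Q0. Q0=[P3,P4,P5,P2] Q1=[P1] Q2=[]
t=3-5: P3@Q0 runs 2, rem=12, quantum used, demote→Q1. Q0=[P4,P5,P2] Q1=[P1,P3] Q2=[]
t=5-7: P4@Q0 runs 2, rem=4, I/O yield, promote→Q0. Q0=[P5,P2,P4] Q1=[P1,P3] Q2=[]
t=7-9: P5@Q0 runs 2, rem=6, I/O yield, promote→Q0. Q0=[P2,P4,P5] Q1=[P1,P3] Q2=[]
t=9-10: P2@Q0 runs 1, rem=13, I/O yield, promote→Q0. Q0=[P4,P5,P2] Q1=[P1,P3] Q2=[]
t=10-12: P4@Q0 runs 2, rem=2, I/O yield, promote→Q0. Q0=[P5,P2,P4] Q1=[P1,P3] Q2=[]
t=12-14: P5@Q0 runs 2, rem=4, I/O yield, promote→Q0. Q0=[P2,P4,P5] Q1=[P1,P3] Q2=[]
t=14-15: P2@Q0 runs 1, rem=12, I/O yield, promote→Q0. Q0=[P4,P5,P2] Q1=[P1,P3] Q2=[]
t=15-17: P4@Q0 runs 2, rem=0, completes. Q0=[P5,P2] Q1=[P1,P3] Q2=[]
t=17-19: P5@Q0 runs 2, rem=2, I/O yield, promote→Q0. Q0=[P2,P5] Q1=[P1,P3] Q2=[]
t=19-20: P2@Q0 runs 1, rem=11, I/O yield, promote→Q0. Q0=[P5,P2] Q1=[P1,P3] Q2=[]
t=20-22: P5@Q0 runs 2, rem=0, completes. Q0=[P2] Q1=[P1,P3] Q2=[]
t=22-23: P2@Q0 runs 1, rem=10, I/O yield, promote→Q0. Q0=[P2] Q1=[P1,P3] Q2=[]
t=23-24: P2@Q0 runs 1, rem=9, I/O yield, promote→Q0. Q0=[P2] Q1=[P1,P3] Q2=[]
t=24-25: P2@Q0 runs 1, rem=8, I/O yield, promote→Q0. Q0=[P2] Q1=[P1,P3] Q2=[]
t=25-26: P2@Q0 runs 1, rem=7, I/O yield, promote→Q0. Q0=[P2] Q1=[P1,P3] Q2=[]
t=26-27: P2@Q0 runs 1, rem=6, I/O yield, promote→Q0. Q0=[P2] Q1=[P1,P3] Q2=[]
t=27-28: P2@Q0 runs 1, rem=5, I/O yield, promote→Q0. Q0=[P2] Q1=[P1,P3] Q2=[]
t=28-29: P2@Q0 runs 1, rem=4, I/O yield, promote→Q0. Q0=[P2] Q1=[P1,P3] Q2=[]
t=29-30: P2@Q0 runs 1, rem=3, I/O yield, promote→Q0. Q0=[P2] Q1=[P1,P3] Q2=[]
t=30-31: P2@Q0 runs 1, rem=2, I/O yield, promote→Q0. Q0=[P2] Q1=[P1,P3] Q2=[]
t=31-32: P2@Q0 runs 1, rem=1, I/O yield, promote→Q0. Q0=[P2] Q1=[P1,P3] Q2=[]
t=32-33: P2@Q0 runs 1, rem=0, completes. Q0=[] Q1=[P1,P3] Q2=[]
t=33-39: P1@Q1 runs 6, rem=2, quantum used, demote→Q2. Q0=[] Q1=[P3] Q2=[P1]
t=39-42: P3@Q1 runs 3, rem=9, I/O yield, promote→Q0. Q0=[P3] Q1=[] Q2=[P1]
t=42-44: P3@Q0 runs 2, rem=7, quantum used, demote→Q1. Q0=[] Q1=[P3] Q2=[P1]
t=44-47: P3@Q1 runs 3, rem=4, I/O yield, promote→Q0. Q0=[P3] Q1=[] Q2=[P1]
t=47-49: P3@Q0 runs 2, rem=2, quantum used, demote→Q1. Q0=[] Q1=[P3] Q2=[P1]
t=49-51: P3@Q1 runs 2, rem=0, completes. Q0=[] Q1=[] Q2=[P1]
t=51-53: P1@Q2 runs 2, rem=0, completes. Q0=[] Q1=[] Q2=[]

Answer: P1(0-2) P2(2-3) P3(3-5) P4(5-7) P5(7-9) P2(9-10) P4(10-12) P5(12-14) P2(14-15) P4(15-17) P5(17-19) P2(19-20) P5(20-22) P2(22-23) P2(23-24) P2(24-25) P2(25-26) P2(26-27) P2(27-28) P2(28-29) P2(29-30) P2(30-31) P2(31-32) P2(32-33) P1(33-39) P3(39-42) P3(42-44) P3(44-47) P3(47-49) P3(49-51) P1(51-53)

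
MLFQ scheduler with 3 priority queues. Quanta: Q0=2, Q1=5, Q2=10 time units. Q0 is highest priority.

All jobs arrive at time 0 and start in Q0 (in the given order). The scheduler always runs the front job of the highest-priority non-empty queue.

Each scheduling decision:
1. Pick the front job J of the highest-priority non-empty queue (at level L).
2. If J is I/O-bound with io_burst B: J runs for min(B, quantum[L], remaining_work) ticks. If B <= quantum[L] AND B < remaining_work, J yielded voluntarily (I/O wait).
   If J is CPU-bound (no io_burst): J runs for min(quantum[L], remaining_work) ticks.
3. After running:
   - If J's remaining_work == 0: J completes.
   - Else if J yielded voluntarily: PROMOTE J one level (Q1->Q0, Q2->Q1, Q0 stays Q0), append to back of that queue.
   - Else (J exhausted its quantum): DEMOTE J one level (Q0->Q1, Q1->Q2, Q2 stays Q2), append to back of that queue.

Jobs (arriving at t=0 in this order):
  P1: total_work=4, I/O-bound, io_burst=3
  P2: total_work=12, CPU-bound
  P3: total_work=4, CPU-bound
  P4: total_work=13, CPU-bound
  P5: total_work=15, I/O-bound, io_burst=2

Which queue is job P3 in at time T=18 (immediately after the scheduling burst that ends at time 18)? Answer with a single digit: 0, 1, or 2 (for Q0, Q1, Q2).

Answer: 1

Derivation:
t=0-2: P1@Q0 runs 2, rem=2, quantum used, demote→Q1. Q0=[P2,P3,P4,P5] Q1=[P1] Q2=[]
t=2-4: P2@Q0 runs 2, rem=10, quantum used, demote→Q1. Q0=[P3,P4,P5] Q1=[P1,P2] Q2=[]
t=4-6: P3@Q0 runs 2, rem=2, quantum used, demote→Q1. Q0=[P4,P5] Q1=[P1,P2,P3] Q2=[]
t=6-8: P4@Q0 runs 2, rem=11, quantum used, demote→Q1. Q0=[P5] Q1=[P1,P2,P3,P4] Q2=[]
t=8-10: P5@Q0 runs 2, rem=13, I/O yield, promote→Q0. Q0=[P5] Q1=[P1,P2,P3,P4] Q2=[]
t=10-12: P5@Q0 runs 2, rem=11, I/O yield, promote→Q0. Q0=[P5] Q1=[P1,P2,P3,P4] Q2=[]
t=12-14: P5@Q0 runs 2, rem=9, I/O yield, promote→Q0. Q0=[P5] Q1=[P1,P2,P3,P4] Q2=[]
t=14-16: P5@Q0 runs 2, rem=7, I/O yield, promote→Q0. Q0=[P5] Q1=[P1,P2,P3,P4] Q2=[]
t=16-18: P5@Q0 runs 2, rem=5, I/O yield, promote→Q0. Q0=[P5] Q1=[P1,P2,P3,P4] Q2=[]
t=18-20: P5@Q0 runs 2, rem=3, I/O yield, promote→Q0. Q0=[P5] Q1=[P1,P2,P3,P4] Q2=[]
t=20-22: P5@Q0 runs 2, rem=1, I/O yield, promote→Q0. Q0=[P5] Q1=[P1,P2,P3,P4] Q2=[]
t=22-23: P5@Q0 runs 1, rem=0, completes. Q0=[] Q1=[P1,P2,P3,P4] Q2=[]
t=23-25: P1@Q1 runs 2, rem=0, completes. Q0=[] Q1=[P2,P3,P4] Q2=[]
t=25-30: P2@Q1 runs 5, rem=5, quantum used, demote→Q2. Q0=[] Q1=[P3,P4] Q2=[P2]
t=30-32: P3@Q1 runs 2, rem=0, completes. Q0=[] Q1=[P4] Q2=[P2]
t=32-37: P4@Q1 runs 5, rem=6, quantum used, demote→Q2. Q0=[] Q1=[] Q2=[P2,P4]
t=37-42: P2@Q2 runs 5, rem=0, completes. Q0=[] Q1=[] Q2=[P4]
t=42-48: P4@Q2 runs 6, rem=0, completes. Q0=[] Q1=[] Q2=[]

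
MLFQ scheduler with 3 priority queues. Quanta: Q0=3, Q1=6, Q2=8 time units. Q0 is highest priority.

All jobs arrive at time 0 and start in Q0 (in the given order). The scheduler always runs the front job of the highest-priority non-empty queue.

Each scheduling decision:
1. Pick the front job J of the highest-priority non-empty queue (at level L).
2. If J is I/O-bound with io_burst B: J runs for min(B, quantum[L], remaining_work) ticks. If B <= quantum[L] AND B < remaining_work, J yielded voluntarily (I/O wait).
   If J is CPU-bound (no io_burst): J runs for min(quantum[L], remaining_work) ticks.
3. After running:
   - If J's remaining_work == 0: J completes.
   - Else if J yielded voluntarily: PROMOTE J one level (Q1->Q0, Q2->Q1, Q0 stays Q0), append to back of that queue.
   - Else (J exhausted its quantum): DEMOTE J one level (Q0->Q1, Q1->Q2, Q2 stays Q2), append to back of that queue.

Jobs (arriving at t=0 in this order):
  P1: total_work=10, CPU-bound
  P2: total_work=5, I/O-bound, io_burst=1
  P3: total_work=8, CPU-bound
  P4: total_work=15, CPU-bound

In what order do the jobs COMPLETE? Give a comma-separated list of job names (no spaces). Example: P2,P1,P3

t=0-3: P1@Q0 runs 3, rem=7, quantum used, demote→Q1. Q0=[P2,P3,P4] Q1=[P1] Q2=[]
t=3-4: P2@Q0 runs 1, rem=4, I/O yield, promote→Q0. Q0=[P3,P4,P2] Q1=[P1] Q2=[]
t=4-7: P3@Q0 runs 3, rem=5, quantum used, demote→Q1. Q0=[P4,P2] Q1=[P1,P3] Q2=[]
t=7-10: P4@Q0 runs 3, rem=12, quantum used, demote→Q1. Q0=[P2] Q1=[P1,P3,P4] Q2=[]
t=10-11: P2@Q0 runs 1, rem=3, I/O yield, promote→Q0. Q0=[P2] Q1=[P1,P3,P4] Q2=[]
t=11-12: P2@Q0 runs 1, rem=2, I/O yield, promote→Q0. Q0=[P2] Q1=[P1,P3,P4] Q2=[]
t=12-13: P2@Q0 runs 1, rem=1, I/O yield, promote→Q0. Q0=[P2] Q1=[P1,P3,P4] Q2=[]
t=13-14: P2@Q0 runs 1, rem=0, completes. Q0=[] Q1=[P1,P3,P4] Q2=[]
t=14-20: P1@Q1 runs 6, rem=1, quantum used, demote→Q2. Q0=[] Q1=[P3,P4] Q2=[P1]
t=20-25: P3@Q1 runs 5, rem=0, completes. Q0=[] Q1=[P4] Q2=[P1]
t=25-31: P4@Q1 runs 6, rem=6, quantum used, demote→Q2. Q0=[] Q1=[] Q2=[P1,P4]
t=31-32: P1@Q2 runs 1, rem=0, completes. Q0=[] Q1=[] Q2=[P4]
t=32-38: P4@Q2 runs 6, rem=0, completes. Q0=[] Q1=[] Q2=[]

Answer: P2,P3,P1,P4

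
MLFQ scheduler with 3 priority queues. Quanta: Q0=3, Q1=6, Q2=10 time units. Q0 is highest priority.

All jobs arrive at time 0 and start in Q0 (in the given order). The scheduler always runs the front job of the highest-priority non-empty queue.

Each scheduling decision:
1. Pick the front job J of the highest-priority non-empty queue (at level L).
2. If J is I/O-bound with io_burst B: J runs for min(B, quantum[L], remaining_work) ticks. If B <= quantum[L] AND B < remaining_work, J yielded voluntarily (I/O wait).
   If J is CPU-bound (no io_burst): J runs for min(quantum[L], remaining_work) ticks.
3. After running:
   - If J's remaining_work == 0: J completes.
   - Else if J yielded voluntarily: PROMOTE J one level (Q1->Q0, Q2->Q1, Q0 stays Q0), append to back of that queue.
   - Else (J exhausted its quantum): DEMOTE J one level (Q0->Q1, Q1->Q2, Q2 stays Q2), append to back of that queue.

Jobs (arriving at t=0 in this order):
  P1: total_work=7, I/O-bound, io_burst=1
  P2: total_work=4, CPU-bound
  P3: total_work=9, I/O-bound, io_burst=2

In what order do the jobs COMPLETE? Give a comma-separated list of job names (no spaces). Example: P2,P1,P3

t=0-1: P1@Q0 runs 1, rem=6, I/O yield, promote→Q0. Q0=[P2,P3,P1] Q1=[] Q2=[]
t=1-4: P2@Q0 runs 3, rem=1, quantum used, demote→Q1. Q0=[P3,P1] Q1=[P2] Q2=[]
t=4-6: P3@Q0 runs 2, rem=7, I/O yield, promote→Q0. Q0=[P1,P3] Q1=[P2] Q2=[]
t=6-7: P1@Q0 runs 1, rem=5, I/O yield, promote→Q0. Q0=[P3,P1] Q1=[P2] Q2=[]
t=7-9: P3@Q0 runs 2, rem=5, I/O yield, promote→Q0. Q0=[P1,P3] Q1=[P2] Q2=[]
t=9-10: P1@Q0 runs 1, rem=4, I/O yield, promote→Q0. Q0=[P3,P1] Q1=[P2] Q2=[]
t=10-12: P3@Q0 runs 2, rem=3, I/O yield, promote→Q0. Q0=[P1,P3] Q1=[P2] Q2=[]
t=12-13: P1@Q0 runs 1, rem=3, I/O yield, promote→Q0. Q0=[P3,P1] Q1=[P2] Q2=[]
t=13-15: P3@Q0 runs 2, rem=1, I/O yield, promote→Q0. Q0=[P1,P3] Q1=[P2] Q2=[]
t=15-16: P1@Q0 runs 1, rem=2, I/O yield, promote→Q0. Q0=[P3,P1] Q1=[P2] Q2=[]
t=16-17: P3@Q0 runs 1, rem=0, completes. Q0=[P1] Q1=[P2] Q2=[]
t=17-18: P1@Q0 runs 1, rem=1, I/O yield, promote→Q0. Q0=[P1] Q1=[P2] Q2=[]
t=18-19: P1@Q0 runs 1, rem=0, completes. Q0=[] Q1=[P2] Q2=[]
t=19-20: P2@Q1 runs 1, rem=0, completes. Q0=[] Q1=[] Q2=[]

Answer: P3,P1,P2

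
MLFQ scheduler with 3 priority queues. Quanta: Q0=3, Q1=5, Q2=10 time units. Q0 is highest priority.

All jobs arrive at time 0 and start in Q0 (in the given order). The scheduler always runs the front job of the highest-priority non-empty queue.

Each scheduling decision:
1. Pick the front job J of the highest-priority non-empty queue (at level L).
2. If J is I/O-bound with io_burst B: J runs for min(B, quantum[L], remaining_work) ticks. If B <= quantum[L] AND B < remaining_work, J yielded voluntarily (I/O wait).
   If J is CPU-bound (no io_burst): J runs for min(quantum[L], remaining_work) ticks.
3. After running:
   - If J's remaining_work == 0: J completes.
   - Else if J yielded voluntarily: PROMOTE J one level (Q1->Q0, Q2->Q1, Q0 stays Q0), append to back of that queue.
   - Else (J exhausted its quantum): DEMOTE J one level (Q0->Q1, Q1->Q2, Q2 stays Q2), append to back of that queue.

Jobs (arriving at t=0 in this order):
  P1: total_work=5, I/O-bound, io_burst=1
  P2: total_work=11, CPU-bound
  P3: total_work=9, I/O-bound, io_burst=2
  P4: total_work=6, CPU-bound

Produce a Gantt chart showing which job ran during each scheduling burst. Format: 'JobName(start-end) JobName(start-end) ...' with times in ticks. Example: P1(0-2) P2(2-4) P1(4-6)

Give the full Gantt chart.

t=0-1: P1@Q0 runs 1, rem=4, I/O yield, promote→Q0. Q0=[P2,P3,P4,P1] Q1=[] Q2=[]
t=1-4: P2@Q0 runs 3, rem=8, quantum used, demote→Q1. Q0=[P3,P4,P1] Q1=[P2] Q2=[]
t=4-6: P3@Q0 runs 2, rem=7, I/O yield, promote→Q0. Q0=[P4,P1,P3] Q1=[P2] Q2=[]
t=6-9: P4@Q0 runs 3, rem=3, quantum used, demote→Q1. Q0=[P1,P3] Q1=[P2,P4] Q2=[]
t=9-10: P1@Q0 runs 1, rem=3, I/O yield, promote→Q0. Q0=[P3,P1] Q1=[P2,P4] Q2=[]
t=10-12: P3@Q0 runs 2, rem=5, I/O yield, promote→Q0. Q0=[P1,P3] Q1=[P2,P4] Q2=[]
t=12-13: P1@Q0 runs 1, rem=2, I/O yield, promote→Q0. Q0=[P3,P1] Q1=[P2,P4] Q2=[]
t=13-15: P3@Q0 runs 2, rem=3, I/O yield, promote→Q0. Q0=[P1,P3] Q1=[P2,P4] Q2=[]
t=15-16: P1@Q0 runs 1, rem=1, I/O yield, promote→Q0. Q0=[P3,P1] Q1=[P2,P4] Q2=[]
t=16-18: P3@Q0 runs 2, rem=1, I/O yield, promote→Q0. Q0=[P1,P3] Q1=[P2,P4] Q2=[]
t=18-19: P1@Q0 runs 1, rem=0, completes. Q0=[P3] Q1=[P2,P4] Q2=[]
t=19-20: P3@Q0 runs 1, rem=0, completes. Q0=[] Q1=[P2,P4] Q2=[]
t=20-25: P2@Q1 runs 5, rem=3, quantum used, demote→Q2. Q0=[] Q1=[P4] Q2=[P2]
t=25-28: P4@Q1 runs 3, rem=0, completes. Q0=[] Q1=[] Q2=[P2]
t=28-31: P2@Q2 runs 3, rem=0, completes. Q0=[] Q1=[] Q2=[]

Answer: P1(0-1) P2(1-4) P3(4-6) P4(6-9) P1(9-10) P3(10-12) P1(12-13) P3(13-15) P1(15-16) P3(16-18) P1(18-19) P3(19-20) P2(20-25) P4(25-28) P2(28-31)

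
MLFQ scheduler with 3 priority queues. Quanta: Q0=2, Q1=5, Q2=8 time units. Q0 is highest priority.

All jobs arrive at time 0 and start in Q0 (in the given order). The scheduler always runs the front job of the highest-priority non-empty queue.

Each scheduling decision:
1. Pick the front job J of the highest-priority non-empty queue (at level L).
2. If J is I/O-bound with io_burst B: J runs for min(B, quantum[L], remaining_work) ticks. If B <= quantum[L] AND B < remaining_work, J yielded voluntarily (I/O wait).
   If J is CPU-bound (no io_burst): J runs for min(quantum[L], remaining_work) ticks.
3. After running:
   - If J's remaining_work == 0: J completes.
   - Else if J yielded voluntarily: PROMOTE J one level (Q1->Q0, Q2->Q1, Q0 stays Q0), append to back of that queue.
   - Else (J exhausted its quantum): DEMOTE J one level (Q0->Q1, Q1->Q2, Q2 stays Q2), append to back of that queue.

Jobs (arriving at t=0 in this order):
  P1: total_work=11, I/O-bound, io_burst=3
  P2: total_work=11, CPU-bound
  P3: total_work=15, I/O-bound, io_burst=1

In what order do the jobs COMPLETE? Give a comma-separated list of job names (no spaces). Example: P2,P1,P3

Answer: P3,P1,P2

Derivation:
t=0-2: P1@Q0 runs 2, rem=9, quantum used, demote→Q1. Q0=[P2,P3] Q1=[P1] Q2=[]
t=2-4: P2@Q0 runs 2, rem=9, quantum used, demote→Q1. Q0=[P3] Q1=[P1,P2] Q2=[]
t=4-5: P3@Q0 runs 1, rem=14, I/O yield, promote→Q0. Q0=[P3] Q1=[P1,P2] Q2=[]
t=5-6: P3@Q0 runs 1, rem=13, I/O yield, promote→Q0. Q0=[P3] Q1=[P1,P2] Q2=[]
t=6-7: P3@Q0 runs 1, rem=12, I/O yield, promote→Q0. Q0=[P3] Q1=[P1,P2] Q2=[]
t=7-8: P3@Q0 runs 1, rem=11, I/O yield, promote→Q0. Q0=[P3] Q1=[P1,P2] Q2=[]
t=8-9: P3@Q0 runs 1, rem=10, I/O yield, promote→Q0. Q0=[P3] Q1=[P1,P2] Q2=[]
t=9-10: P3@Q0 runs 1, rem=9, I/O yield, promote→Q0. Q0=[P3] Q1=[P1,P2] Q2=[]
t=10-11: P3@Q0 runs 1, rem=8, I/O yield, promote→Q0. Q0=[P3] Q1=[P1,P2] Q2=[]
t=11-12: P3@Q0 runs 1, rem=7, I/O yield, promote→Q0. Q0=[P3] Q1=[P1,P2] Q2=[]
t=12-13: P3@Q0 runs 1, rem=6, I/O yield, promote→Q0. Q0=[P3] Q1=[P1,P2] Q2=[]
t=13-14: P3@Q0 runs 1, rem=5, I/O yield, promote→Q0. Q0=[P3] Q1=[P1,P2] Q2=[]
t=14-15: P3@Q0 runs 1, rem=4, I/O yield, promote→Q0. Q0=[P3] Q1=[P1,P2] Q2=[]
t=15-16: P3@Q0 runs 1, rem=3, I/O yield, promote→Q0. Q0=[P3] Q1=[P1,P2] Q2=[]
t=16-17: P3@Q0 runs 1, rem=2, I/O yield, promote→Q0. Q0=[P3] Q1=[P1,P2] Q2=[]
t=17-18: P3@Q0 runs 1, rem=1, I/O yield, promote→Q0. Q0=[P3] Q1=[P1,P2] Q2=[]
t=18-19: P3@Q0 runs 1, rem=0, completes. Q0=[] Q1=[P1,P2] Q2=[]
t=19-22: P1@Q1 runs 3, rem=6, I/O yield, promote→Q0. Q0=[P1] Q1=[P2] Q2=[]
t=22-24: P1@Q0 runs 2, rem=4, quantum used, demote→Q1. Q0=[] Q1=[P2,P1] Q2=[]
t=24-29: P2@Q1 runs 5, rem=4, quantum used, demote→Q2. Q0=[] Q1=[P1] Q2=[P2]
t=29-32: P1@Q1 runs 3, rem=1, I/O yield, promote→Q0. Q0=[P1] Q1=[] Q2=[P2]
t=32-33: P1@Q0 runs 1, rem=0, completes. Q0=[] Q1=[] Q2=[P2]
t=33-37: P2@Q2 runs 4, rem=0, completes. Q0=[] Q1=[] Q2=[]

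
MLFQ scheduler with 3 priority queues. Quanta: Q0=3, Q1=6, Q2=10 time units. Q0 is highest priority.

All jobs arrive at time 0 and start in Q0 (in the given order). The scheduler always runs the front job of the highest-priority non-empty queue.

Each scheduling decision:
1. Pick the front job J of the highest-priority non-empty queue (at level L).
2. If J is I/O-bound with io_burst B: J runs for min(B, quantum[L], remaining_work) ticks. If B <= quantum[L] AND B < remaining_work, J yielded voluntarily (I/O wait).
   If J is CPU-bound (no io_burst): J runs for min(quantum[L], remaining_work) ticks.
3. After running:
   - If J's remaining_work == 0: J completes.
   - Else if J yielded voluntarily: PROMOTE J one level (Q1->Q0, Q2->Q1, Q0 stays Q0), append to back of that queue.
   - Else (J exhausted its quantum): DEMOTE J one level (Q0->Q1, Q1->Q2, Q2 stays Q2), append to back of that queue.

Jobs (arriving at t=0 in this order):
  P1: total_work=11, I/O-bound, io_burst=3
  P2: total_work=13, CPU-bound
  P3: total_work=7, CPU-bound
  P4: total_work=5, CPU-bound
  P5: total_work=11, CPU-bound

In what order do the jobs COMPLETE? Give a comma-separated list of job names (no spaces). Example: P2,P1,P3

t=0-3: P1@Q0 runs 3, rem=8, I/O yield, promote→Q0. Q0=[P2,P3,P4,P5,P1] Q1=[] Q2=[]
t=3-6: P2@Q0 runs 3, rem=10, quantum used, demote→Q1. Q0=[P3,P4,P5,P1] Q1=[P2] Q2=[]
t=6-9: P3@Q0 runs 3, rem=4, quantum used, demote→Q1. Q0=[P4,P5,P1] Q1=[P2,P3] Q2=[]
t=9-12: P4@Q0 runs 3, rem=2, quantum used, demote→Q1. Q0=[P5,P1] Q1=[P2,P3,P4] Q2=[]
t=12-15: P5@Q0 runs 3, rem=8, quantum used, demote→Q1. Q0=[P1] Q1=[P2,P3,P4,P5] Q2=[]
t=15-18: P1@Q0 runs 3, rem=5, I/O yield, promote→Q0. Q0=[P1] Q1=[P2,P3,P4,P5] Q2=[]
t=18-21: P1@Q0 runs 3, rem=2, I/O yield, promote→Q0. Q0=[P1] Q1=[P2,P3,P4,P5] Q2=[]
t=21-23: P1@Q0 runs 2, rem=0, completes. Q0=[] Q1=[P2,P3,P4,P5] Q2=[]
t=23-29: P2@Q1 runs 6, rem=4, quantum used, demote→Q2. Q0=[] Q1=[P3,P4,P5] Q2=[P2]
t=29-33: P3@Q1 runs 4, rem=0, completes. Q0=[] Q1=[P4,P5] Q2=[P2]
t=33-35: P4@Q1 runs 2, rem=0, completes. Q0=[] Q1=[P5] Q2=[P2]
t=35-41: P5@Q1 runs 6, rem=2, quantum used, demote→Q2. Q0=[] Q1=[] Q2=[P2,P5]
t=41-45: P2@Q2 runs 4, rem=0, completes. Q0=[] Q1=[] Q2=[P5]
t=45-47: P5@Q2 runs 2, rem=0, completes. Q0=[] Q1=[] Q2=[]

Answer: P1,P3,P4,P2,P5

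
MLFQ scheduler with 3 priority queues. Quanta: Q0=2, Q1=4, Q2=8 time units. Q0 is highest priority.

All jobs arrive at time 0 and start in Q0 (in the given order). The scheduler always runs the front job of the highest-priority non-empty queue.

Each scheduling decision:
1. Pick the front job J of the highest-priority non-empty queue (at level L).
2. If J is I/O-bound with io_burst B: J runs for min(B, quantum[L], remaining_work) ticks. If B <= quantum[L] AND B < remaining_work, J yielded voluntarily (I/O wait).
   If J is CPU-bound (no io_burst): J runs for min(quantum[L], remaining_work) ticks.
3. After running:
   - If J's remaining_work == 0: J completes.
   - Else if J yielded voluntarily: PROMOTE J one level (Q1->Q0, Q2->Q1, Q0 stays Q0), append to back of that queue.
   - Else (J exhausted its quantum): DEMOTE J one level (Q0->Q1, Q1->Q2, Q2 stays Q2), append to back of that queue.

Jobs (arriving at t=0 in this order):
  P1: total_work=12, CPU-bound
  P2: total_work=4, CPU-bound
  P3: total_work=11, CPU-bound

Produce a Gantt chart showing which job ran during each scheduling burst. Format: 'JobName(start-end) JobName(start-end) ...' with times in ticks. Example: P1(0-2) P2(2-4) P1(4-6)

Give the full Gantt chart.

t=0-2: P1@Q0 runs 2, rem=10, quantum used, demote→Q1. Q0=[P2,P3] Q1=[P1] Q2=[]
t=2-4: P2@Q0 runs 2, rem=2, quantum used, demote→Q1. Q0=[P3] Q1=[P1,P2] Q2=[]
t=4-6: P3@Q0 runs 2, rem=9, quantum used, demote→Q1. Q0=[] Q1=[P1,P2,P3] Q2=[]
t=6-10: P1@Q1 runs 4, rem=6, quantum used, demote→Q2. Q0=[] Q1=[P2,P3] Q2=[P1]
t=10-12: P2@Q1 runs 2, rem=0, completes. Q0=[] Q1=[P3] Q2=[P1]
t=12-16: P3@Q1 runs 4, rem=5, quantum used, demote→Q2. Q0=[] Q1=[] Q2=[P1,P3]
t=16-22: P1@Q2 runs 6, rem=0, completes. Q0=[] Q1=[] Q2=[P3]
t=22-27: P3@Q2 runs 5, rem=0, completes. Q0=[] Q1=[] Q2=[]

Answer: P1(0-2) P2(2-4) P3(4-6) P1(6-10) P2(10-12) P3(12-16) P1(16-22) P3(22-27)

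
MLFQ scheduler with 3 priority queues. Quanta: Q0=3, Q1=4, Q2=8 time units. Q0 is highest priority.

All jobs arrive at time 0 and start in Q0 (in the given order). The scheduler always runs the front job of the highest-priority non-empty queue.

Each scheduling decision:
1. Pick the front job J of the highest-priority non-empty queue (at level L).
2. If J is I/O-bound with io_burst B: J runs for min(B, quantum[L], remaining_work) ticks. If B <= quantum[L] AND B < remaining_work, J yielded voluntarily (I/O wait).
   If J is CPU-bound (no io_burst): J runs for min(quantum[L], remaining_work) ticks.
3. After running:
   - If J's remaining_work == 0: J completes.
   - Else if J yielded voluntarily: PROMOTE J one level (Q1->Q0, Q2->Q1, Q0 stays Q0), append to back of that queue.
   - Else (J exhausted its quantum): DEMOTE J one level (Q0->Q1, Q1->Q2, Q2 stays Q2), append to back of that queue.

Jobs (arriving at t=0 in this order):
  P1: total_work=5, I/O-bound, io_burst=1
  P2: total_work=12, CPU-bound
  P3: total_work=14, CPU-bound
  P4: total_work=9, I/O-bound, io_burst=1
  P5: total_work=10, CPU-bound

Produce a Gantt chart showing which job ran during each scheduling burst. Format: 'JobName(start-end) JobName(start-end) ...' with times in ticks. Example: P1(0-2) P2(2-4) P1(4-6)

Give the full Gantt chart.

Answer: P1(0-1) P2(1-4) P3(4-7) P4(7-8) P5(8-11) P1(11-12) P4(12-13) P1(13-14) P4(14-15) P1(15-16) P4(16-17) P1(17-18) P4(18-19) P4(19-20) P4(20-21) P4(21-22) P4(22-23) P2(23-27) P3(27-31) P5(31-35) P2(35-40) P3(40-47) P5(47-50)

Derivation:
t=0-1: P1@Q0 runs 1, rem=4, I/O yield, promote→Q0. Q0=[P2,P3,P4,P5,P1] Q1=[] Q2=[]
t=1-4: P2@Q0 runs 3, rem=9, quantum used, demote→Q1. Q0=[P3,P4,P5,P1] Q1=[P2] Q2=[]
t=4-7: P3@Q0 runs 3, rem=11, quantum used, demote→Q1. Q0=[P4,P5,P1] Q1=[P2,P3] Q2=[]
t=7-8: P4@Q0 runs 1, rem=8, I/O yield, promote→Q0. Q0=[P5,P1,P4] Q1=[P2,P3] Q2=[]
t=8-11: P5@Q0 runs 3, rem=7, quantum used, demote→Q1. Q0=[P1,P4] Q1=[P2,P3,P5] Q2=[]
t=11-12: P1@Q0 runs 1, rem=3, I/O yield, promote→Q0. Q0=[P4,P1] Q1=[P2,P3,P5] Q2=[]
t=12-13: P4@Q0 runs 1, rem=7, I/O yield, promote→Q0. Q0=[P1,P4] Q1=[P2,P3,P5] Q2=[]
t=13-14: P1@Q0 runs 1, rem=2, I/O yield, promote→Q0. Q0=[P4,P1] Q1=[P2,P3,P5] Q2=[]
t=14-15: P4@Q0 runs 1, rem=6, I/O yield, promote→Q0. Q0=[P1,P4] Q1=[P2,P3,P5] Q2=[]
t=15-16: P1@Q0 runs 1, rem=1, I/O yield, promote→Q0. Q0=[P4,P1] Q1=[P2,P3,P5] Q2=[]
t=16-17: P4@Q0 runs 1, rem=5, I/O yield, promote→Q0. Q0=[P1,P4] Q1=[P2,P3,P5] Q2=[]
t=17-18: P1@Q0 runs 1, rem=0, completes. Q0=[P4] Q1=[P2,P3,P5] Q2=[]
t=18-19: P4@Q0 runs 1, rem=4, I/O yield, promote→Q0. Q0=[P4] Q1=[P2,P3,P5] Q2=[]
t=19-20: P4@Q0 runs 1, rem=3, I/O yield, promote→Q0. Q0=[P4] Q1=[P2,P3,P5] Q2=[]
t=20-21: P4@Q0 runs 1, rem=2, I/O yield, promote→Q0. Q0=[P4] Q1=[P2,P3,P5] Q2=[]
t=21-22: P4@Q0 runs 1, rem=1, I/O yield, promote→Q0. Q0=[P4] Q1=[P2,P3,P5] Q2=[]
t=22-23: P4@Q0 runs 1, rem=0, completes. Q0=[] Q1=[P2,P3,P5] Q2=[]
t=23-27: P2@Q1 runs 4, rem=5, quantum used, demote→Q2. Q0=[] Q1=[P3,P5] Q2=[P2]
t=27-31: P3@Q1 runs 4, rem=7, quantum used, demote→Q2. Q0=[] Q1=[P5] Q2=[P2,P3]
t=31-35: P5@Q1 runs 4, rem=3, quantum used, demote→Q2. Q0=[] Q1=[] Q2=[P2,P3,P5]
t=35-40: P2@Q2 runs 5, rem=0, completes. Q0=[] Q1=[] Q2=[P3,P5]
t=40-47: P3@Q2 runs 7, rem=0, completes. Q0=[] Q1=[] Q2=[P5]
t=47-50: P5@Q2 runs 3, rem=0, completes. Q0=[] Q1=[] Q2=[]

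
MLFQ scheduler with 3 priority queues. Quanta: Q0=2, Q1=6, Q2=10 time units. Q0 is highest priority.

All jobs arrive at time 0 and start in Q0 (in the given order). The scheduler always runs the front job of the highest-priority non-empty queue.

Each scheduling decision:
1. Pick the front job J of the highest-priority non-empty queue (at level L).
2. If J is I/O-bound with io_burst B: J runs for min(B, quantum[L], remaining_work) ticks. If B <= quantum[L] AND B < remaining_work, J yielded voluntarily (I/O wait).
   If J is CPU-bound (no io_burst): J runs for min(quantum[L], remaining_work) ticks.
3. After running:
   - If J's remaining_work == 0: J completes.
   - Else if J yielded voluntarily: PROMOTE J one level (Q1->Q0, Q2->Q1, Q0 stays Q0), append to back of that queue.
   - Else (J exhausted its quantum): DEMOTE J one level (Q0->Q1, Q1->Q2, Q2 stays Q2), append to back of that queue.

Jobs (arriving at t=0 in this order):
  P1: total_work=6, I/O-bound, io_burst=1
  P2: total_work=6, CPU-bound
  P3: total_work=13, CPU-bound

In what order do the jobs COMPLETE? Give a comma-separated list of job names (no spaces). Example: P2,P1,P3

t=0-1: P1@Q0 runs 1, rem=5, I/O yield, promote→Q0. Q0=[P2,P3,P1] Q1=[] Q2=[]
t=1-3: P2@Q0 runs 2, rem=4, quantum used, demote→Q1. Q0=[P3,P1] Q1=[P2] Q2=[]
t=3-5: P3@Q0 runs 2, rem=11, quantum used, demote→Q1. Q0=[P1] Q1=[P2,P3] Q2=[]
t=5-6: P1@Q0 runs 1, rem=4, I/O yield, promote→Q0. Q0=[P1] Q1=[P2,P3] Q2=[]
t=6-7: P1@Q0 runs 1, rem=3, I/O yield, promote→Q0. Q0=[P1] Q1=[P2,P3] Q2=[]
t=7-8: P1@Q0 runs 1, rem=2, I/O yield, promote→Q0. Q0=[P1] Q1=[P2,P3] Q2=[]
t=8-9: P1@Q0 runs 1, rem=1, I/O yield, promote→Q0. Q0=[P1] Q1=[P2,P3] Q2=[]
t=9-10: P1@Q0 runs 1, rem=0, completes. Q0=[] Q1=[P2,P3] Q2=[]
t=10-14: P2@Q1 runs 4, rem=0, completes. Q0=[] Q1=[P3] Q2=[]
t=14-20: P3@Q1 runs 6, rem=5, quantum used, demote→Q2. Q0=[] Q1=[] Q2=[P3]
t=20-25: P3@Q2 runs 5, rem=0, completes. Q0=[] Q1=[] Q2=[]

Answer: P1,P2,P3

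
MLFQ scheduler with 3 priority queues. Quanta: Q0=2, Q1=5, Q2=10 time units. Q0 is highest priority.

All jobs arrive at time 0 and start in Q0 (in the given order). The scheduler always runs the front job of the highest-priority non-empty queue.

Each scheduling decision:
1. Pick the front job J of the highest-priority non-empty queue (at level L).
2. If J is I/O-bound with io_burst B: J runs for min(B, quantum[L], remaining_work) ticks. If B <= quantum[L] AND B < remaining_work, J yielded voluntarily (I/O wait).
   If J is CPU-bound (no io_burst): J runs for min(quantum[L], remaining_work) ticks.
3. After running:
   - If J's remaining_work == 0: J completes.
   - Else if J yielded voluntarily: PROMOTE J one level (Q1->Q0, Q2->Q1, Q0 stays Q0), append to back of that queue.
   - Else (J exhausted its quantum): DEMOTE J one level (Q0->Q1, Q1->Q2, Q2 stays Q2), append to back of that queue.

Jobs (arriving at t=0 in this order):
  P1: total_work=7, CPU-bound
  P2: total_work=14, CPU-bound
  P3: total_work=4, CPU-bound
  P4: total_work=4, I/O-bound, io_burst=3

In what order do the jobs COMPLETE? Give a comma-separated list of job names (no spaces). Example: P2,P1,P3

t=0-2: P1@Q0 runs 2, rem=5, quantum used, demote→Q1. Q0=[P2,P3,P4] Q1=[P1] Q2=[]
t=2-4: P2@Q0 runs 2, rem=12, quantum used, demote→Q1. Q0=[P3,P4] Q1=[P1,P2] Q2=[]
t=4-6: P3@Q0 runs 2, rem=2, quantum used, demote→Q1. Q0=[P4] Q1=[P1,P2,P3] Q2=[]
t=6-8: P4@Q0 runs 2, rem=2, quantum used, demote→Q1. Q0=[] Q1=[P1,P2,P3,P4] Q2=[]
t=8-13: P1@Q1 runs 5, rem=0, completes. Q0=[] Q1=[P2,P3,P4] Q2=[]
t=13-18: P2@Q1 runs 5, rem=7, quantum used, demote→Q2. Q0=[] Q1=[P3,P4] Q2=[P2]
t=18-20: P3@Q1 runs 2, rem=0, completes. Q0=[] Q1=[P4] Q2=[P2]
t=20-22: P4@Q1 runs 2, rem=0, completes. Q0=[] Q1=[] Q2=[P2]
t=22-29: P2@Q2 runs 7, rem=0, completes. Q0=[] Q1=[] Q2=[]

Answer: P1,P3,P4,P2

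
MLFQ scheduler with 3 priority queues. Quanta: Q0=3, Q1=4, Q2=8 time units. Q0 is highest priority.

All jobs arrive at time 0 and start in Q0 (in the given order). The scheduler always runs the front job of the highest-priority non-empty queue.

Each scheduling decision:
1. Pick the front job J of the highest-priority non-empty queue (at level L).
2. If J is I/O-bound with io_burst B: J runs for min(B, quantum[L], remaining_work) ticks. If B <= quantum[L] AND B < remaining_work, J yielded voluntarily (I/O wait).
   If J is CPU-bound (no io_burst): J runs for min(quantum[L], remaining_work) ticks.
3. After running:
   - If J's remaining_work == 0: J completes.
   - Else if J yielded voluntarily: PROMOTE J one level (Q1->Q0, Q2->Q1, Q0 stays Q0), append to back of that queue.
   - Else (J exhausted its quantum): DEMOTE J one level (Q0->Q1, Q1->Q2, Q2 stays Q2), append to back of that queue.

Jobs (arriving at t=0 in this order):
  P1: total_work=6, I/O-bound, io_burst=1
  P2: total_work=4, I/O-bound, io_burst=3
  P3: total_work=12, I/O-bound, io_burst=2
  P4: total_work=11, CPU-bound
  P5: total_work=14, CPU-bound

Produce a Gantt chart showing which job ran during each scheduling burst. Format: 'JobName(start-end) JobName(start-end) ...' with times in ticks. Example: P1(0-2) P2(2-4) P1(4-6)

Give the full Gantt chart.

Answer: P1(0-1) P2(1-4) P3(4-6) P4(6-9) P5(9-12) P1(12-13) P2(13-14) P3(14-16) P1(16-17) P3(17-19) P1(19-20) P3(20-22) P1(22-23) P3(23-25) P1(25-26) P3(26-28) P4(28-32) P5(32-36) P4(36-40) P5(40-47)

Derivation:
t=0-1: P1@Q0 runs 1, rem=5, I/O yield, promote→Q0. Q0=[P2,P3,P4,P5,P1] Q1=[] Q2=[]
t=1-4: P2@Q0 runs 3, rem=1, I/O yield, promote→Q0. Q0=[P3,P4,P5,P1,P2] Q1=[] Q2=[]
t=4-6: P3@Q0 runs 2, rem=10, I/O yield, promote→Q0. Q0=[P4,P5,P1,P2,P3] Q1=[] Q2=[]
t=6-9: P4@Q0 runs 3, rem=8, quantum used, demote→Q1. Q0=[P5,P1,P2,P3] Q1=[P4] Q2=[]
t=9-12: P5@Q0 runs 3, rem=11, quantum used, demote→Q1. Q0=[P1,P2,P3] Q1=[P4,P5] Q2=[]
t=12-13: P1@Q0 runs 1, rem=4, I/O yield, promote→Q0. Q0=[P2,P3,P1] Q1=[P4,P5] Q2=[]
t=13-14: P2@Q0 runs 1, rem=0, completes. Q0=[P3,P1] Q1=[P4,P5] Q2=[]
t=14-16: P3@Q0 runs 2, rem=8, I/O yield, promote→Q0. Q0=[P1,P3] Q1=[P4,P5] Q2=[]
t=16-17: P1@Q0 runs 1, rem=3, I/O yield, promote→Q0. Q0=[P3,P1] Q1=[P4,P5] Q2=[]
t=17-19: P3@Q0 runs 2, rem=6, I/O yield, promote→Q0. Q0=[P1,P3] Q1=[P4,P5] Q2=[]
t=19-20: P1@Q0 runs 1, rem=2, I/O yield, promote→Q0. Q0=[P3,P1] Q1=[P4,P5] Q2=[]
t=20-22: P3@Q0 runs 2, rem=4, I/O yield, promote→Q0. Q0=[P1,P3] Q1=[P4,P5] Q2=[]
t=22-23: P1@Q0 runs 1, rem=1, I/O yield, promote→Q0. Q0=[P3,P1] Q1=[P4,P5] Q2=[]
t=23-25: P3@Q0 runs 2, rem=2, I/O yield, promote→Q0. Q0=[P1,P3] Q1=[P4,P5] Q2=[]
t=25-26: P1@Q0 runs 1, rem=0, completes. Q0=[P3] Q1=[P4,P5] Q2=[]
t=26-28: P3@Q0 runs 2, rem=0, completes. Q0=[] Q1=[P4,P5] Q2=[]
t=28-32: P4@Q1 runs 4, rem=4, quantum used, demote→Q2. Q0=[] Q1=[P5] Q2=[P4]
t=32-36: P5@Q1 runs 4, rem=7, quantum used, demote→Q2. Q0=[] Q1=[] Q2=[P4,P5]
t=36-40: P4@Q2 runs 4, rem=0, completes. Q0=[] Q1=[] Q2=[P5]
t=40-47: P5@Q2 runs 7, rem=0, completes. Q0=[] Q1=[] Q2=[]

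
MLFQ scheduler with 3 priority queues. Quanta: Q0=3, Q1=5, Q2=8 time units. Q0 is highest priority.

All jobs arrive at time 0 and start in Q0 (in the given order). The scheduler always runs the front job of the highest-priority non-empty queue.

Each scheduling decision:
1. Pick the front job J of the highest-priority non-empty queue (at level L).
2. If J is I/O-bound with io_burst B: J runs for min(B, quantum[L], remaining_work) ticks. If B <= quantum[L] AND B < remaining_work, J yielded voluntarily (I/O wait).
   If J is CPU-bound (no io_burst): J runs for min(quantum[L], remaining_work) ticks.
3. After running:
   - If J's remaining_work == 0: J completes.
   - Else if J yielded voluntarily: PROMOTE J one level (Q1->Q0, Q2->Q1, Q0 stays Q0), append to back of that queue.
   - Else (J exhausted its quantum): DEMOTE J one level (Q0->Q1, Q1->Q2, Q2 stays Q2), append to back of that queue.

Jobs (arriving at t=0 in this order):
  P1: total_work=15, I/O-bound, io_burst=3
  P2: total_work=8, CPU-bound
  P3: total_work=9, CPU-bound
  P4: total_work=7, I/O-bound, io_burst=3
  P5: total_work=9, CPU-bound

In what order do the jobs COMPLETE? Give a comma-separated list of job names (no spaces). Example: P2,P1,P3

Answer: P4,P1,P2,P3,P5

Derivation:
t=0-3: P1@Q0 runs 3, rem=12, I/O yield, promote→Q0. Q0=[P2,P3,P4,P5,P1] Q1=[] Q2=[]
t=3-6: P2@Q0 runs 3, rem=5, quantum used, demote→Q1. Q0=[P3,P4,P5,P1] Q1=[P2] Q2=[]
t=6-9: P3@Q0 runs 3, rem=6, quantum used, demote→Q1. Q0=[P4,P5,P1] Q1=[P2,P3] Q2=[]
t=9-12: P4@Q0 runs 3, rem=4, I/O yield, promote→Q0. Q0=[P5,P1,P4] Q1=[P2,P3] Q2=[]
t=12-15: P5@Q0 runs 3, rem=6, quantum used, demote→Q1. Q0=[P1,P4] Q1=[P2,P3,P5] Q2=[]
t=15-18: P1@Q0 runs 3, rem=9, I/O yield, promote→Q0. Q0=[P4,P1] Q1=[P2,P3,P5] Q2=[]
t=18-21: P4@Q0 runs 3, rem=1, I/O yield, promote→Q0. Q0=[P1,P4] Q1=[P2,P3,P5] Q2=[]
t=21-24: P1@Q0 runs 3, rem=6, I/O yield, promote→Q0. Q0=[P4,P1] Q1=[P2,P3,P5] Q2=[]
t=24-25: P4@Q0 runs 1, rem=0, completes. Q0=[P1] Q1=[P2,P3,P5] Q2=[]
t=25-28: P1@Q0 runs 3, rem=3, I/O yield, promote→Q0. Q0=[P1] Q1=[P2,P3,P5] Q2=[]
t=28-31: P1@Q0 runs 3, rem=0, completes. Q0=[] Q1=[P2,P3,P5] Q2=[]
t=31-36: P2@Q1 runs 5, rem=0, completes. Q0=[] Q1=[P3,P5] Q2=[]
t=36-41: P3@Q1 runs 5, rem=1, quantum used, demote→Q2. Q0=[] Q1=[P5] Q2=[P3]
t=41-46: P5@Q1 runs 5, rem=1, quantum used, demote→Q2. Q0=[] Q1=[] Q2=[P3,P5]
t=46-47: P3@Q2 runs 1, rem=0, completes. Q0=[] Q1=[] Q2=[P5]
t=47-48: P5@Q2 runs 1, rem=0, completes. Q0=[] Q1=[] Q2=[]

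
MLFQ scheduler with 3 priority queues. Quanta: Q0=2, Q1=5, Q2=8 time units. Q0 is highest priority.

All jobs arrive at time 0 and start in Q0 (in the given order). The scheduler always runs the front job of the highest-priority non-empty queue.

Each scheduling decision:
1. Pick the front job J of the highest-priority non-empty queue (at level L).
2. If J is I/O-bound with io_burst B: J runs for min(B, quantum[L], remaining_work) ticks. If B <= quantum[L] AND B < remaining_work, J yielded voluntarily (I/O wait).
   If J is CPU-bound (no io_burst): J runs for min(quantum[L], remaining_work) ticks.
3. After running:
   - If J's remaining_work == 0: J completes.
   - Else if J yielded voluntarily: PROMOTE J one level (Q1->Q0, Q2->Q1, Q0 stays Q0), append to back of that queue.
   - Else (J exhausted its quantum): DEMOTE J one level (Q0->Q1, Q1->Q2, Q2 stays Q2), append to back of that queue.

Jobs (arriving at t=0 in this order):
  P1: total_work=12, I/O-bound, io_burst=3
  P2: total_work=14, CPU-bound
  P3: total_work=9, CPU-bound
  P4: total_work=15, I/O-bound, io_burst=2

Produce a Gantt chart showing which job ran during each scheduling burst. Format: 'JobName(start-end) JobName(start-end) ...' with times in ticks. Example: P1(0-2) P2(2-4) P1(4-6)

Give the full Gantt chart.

Answer: P1(0-2) P2(2-4) P3(4-6) P4(6-8) P4(8-10) P4(10-12) P4(12-14) P4(14-16) P4(16-18) P4(18-20) P4(20-21) P1(21-24) P1(24-26) P2(26-31) P3(31-36) P1(36-39) P1(39-41) P2(41-48) P3(48-50)

Derivation:
t=0-2: P1@Q0 runs 2, rem=10, quantum used, demote→Q1. Q0=[P2,P3,P4] Q1=[P1] Q2=[]
t=2-4: P2@Q0 runs 2, rem=12, quantum used, demote→Q1. Q0=[P3,P4] Q1=[P1,P2] Q2=[]
t=4-6: P3@Q0 runs 2, rem=7, quantum used, demote→Q1. Q0=[P4] Q1=[P1,P2,P3] Q2=[]
t=6-8: P4@Q0 runs 2, rem=13, I/O yield, promote→Q0. Q0=[P4] Q1=[P1,P2,P3] Q2=[]
t=8-10: P4@Q0 runs 2, rem=11, I/O yield, promote→Q0. Q0=[P4] Q1=[P1,P2,P3] Q2=[]
t=10-12: P4@Q0 runs 2, rem=9, I/O yield, promote→Q0. Q0=[P4] Q1=[P1,P2,P3] Q2=[]
t=12-14: P4@Q0 runs 2, rem=7, I/O yield, promote→Q0. Q0=[P4] Q1=[P1,P2,P3] Q2=[]
t=14-16: P4@Q0 runs 2, rem=5, I/O yield, promote→Q0. Q0=[P4] Q1=[P1,P2,P3] Q2=[]
t=16-18: P4@Q0 runs 2, rem=3, I/O yield, promote→Q0. Q0=[P4] Q1=[P1,P2,P3] Q2=[]
t=18-20: P4@Q0 runs 2, rem=1, I/O yield, promote→Q0. Q0=[P4] Q1=[P1,P2,P3] Q2=[]
t=20-21: P4@Q0 runs 1, rem=0, completes. Q0=[] Q1=[P1,P2,P3] Q2=[]
t=21-24: P1@Q1 runs 3, rem=7, I/O yield, promote→Q0. Q0=[P1] Q1=[P2,P3] Q2=[]
t=24-26: P1@Q0 runs 2, rem=5, quantum used, demote→Q1. Q0=[] Q1=[P2,P3,P1] Q2=[]
t=26-31: P2@Q1 runs 5, rem=7, quantum used, demote→Q2. Q0=[] Q1=[P3,P1] Q2=[P2]
t=31-36: P3@Q1 runs 5, rem=2, quantum used, demote→Q2. Q0=[] Q1=[P1] Q2=[P2,P3]
t=36-39: P1@Q1 runs 3, rem=2, I/O yield, promote→Q0. Q0=[P1] Q1=[] Q2=[P2,P3]
t=39-41: P1@Q0 runs 2, rem=0, completes. Q0=[] Q1=[] Q2=[P2,P3]
t=41-48: P2@Q2 runs 7, rem=0, completes. Q0=[] Q1=[] Q2=[P3]
t=48-50: P3@Q2 runs 2, rem=0, completes. Q0=[] Q1=[] Q2=[]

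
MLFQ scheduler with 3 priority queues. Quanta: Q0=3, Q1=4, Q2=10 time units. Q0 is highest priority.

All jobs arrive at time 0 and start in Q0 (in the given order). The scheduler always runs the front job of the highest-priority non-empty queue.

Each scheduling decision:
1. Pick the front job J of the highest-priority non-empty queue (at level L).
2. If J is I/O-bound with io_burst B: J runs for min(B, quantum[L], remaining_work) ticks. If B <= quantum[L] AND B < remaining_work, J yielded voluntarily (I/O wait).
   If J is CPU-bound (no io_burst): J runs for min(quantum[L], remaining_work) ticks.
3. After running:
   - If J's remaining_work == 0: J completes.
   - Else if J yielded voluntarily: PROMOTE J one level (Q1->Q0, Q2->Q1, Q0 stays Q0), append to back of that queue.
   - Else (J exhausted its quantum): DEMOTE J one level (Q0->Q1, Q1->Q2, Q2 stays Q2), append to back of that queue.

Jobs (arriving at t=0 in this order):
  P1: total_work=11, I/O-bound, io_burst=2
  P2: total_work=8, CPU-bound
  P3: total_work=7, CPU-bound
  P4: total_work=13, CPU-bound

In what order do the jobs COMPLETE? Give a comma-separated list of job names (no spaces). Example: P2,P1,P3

Answer: P1,P3,P2,P4

Derivation:
t=0-2: P1@Q0 runs 2, rem=9, I/O yield, promote→Q0. Q0=[P2,P3,P4,P1] Q1=[] Q2=[]
t=2-5: P2@Q0 runs 3, rem=5, quantum used, demote→Q1. Q0=[P3,P4,P1] Q1=[P2] Q2=[]
t=5-8: P3@Q0 runs 3, rem=4, quantum used, demote→Q1. Q0=[P4,P1] Q1=[P2,P3] Q2=[]
t=8-11: P4@Q0 runs 3, rem=10, quantum used, demote→Q1. Q0=[P1] Q1=[P2,P3,P4] Q2=[]
t=11-13: P1@Q0 runs 2, rem=7, I/O yield, promote→Q0. Q0=[P1] Q1=[P2,P3,P4] Q2=[]
t=13-15: P1@Q0 runs 2, rem=5, I/O yield, promote→Q0. Q0=[P1] Q1=[P2,P3,P4] Q2=[]
t=15-17: P1@Q0 runs 2, rem=3, I/O yield, promote→Q0. Q0=[P1] Q1=[P2,P3,P4] Q2=[]
t=17-19: P1@Q0 runs 2, rem=1, I/O yield, promote→Q0. Q0=[P1] Q1=[P2,P3,P4] Q2=[]
t=19-20: P1@Q0 runs 1, rem=0, completes. Q0=[] Q1=[P2,P3,P4] Q2=[]
t=20-24: P2@Q1 runs 4, rem=1, quantum used, demote→Q2. Q0=[] Q1=[P3,P4] Q2=[P2]
t=24-28: P3@Q1 runs 4, rem=0, completes. Q0=[] Q1=[P4] Q2=[P2]
t=28-32: P4@Q1 runs 4, rem=6, quantum used, demote→Q2. Q0=[] Q1=[] Q2=[P2,P4]
t=32-33: P2@Q2 runs 1, rem=0, completes. Q0=[] Q1=[] Q2=[P4]
t=33-39: P4@Q2 runs 6, rem=0, completes. Q0=[] Q1=[] Q2=[]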